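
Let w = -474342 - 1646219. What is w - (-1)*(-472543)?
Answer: -2593104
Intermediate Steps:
w = -2120561
w - (-1)*(-472543) = -2120561 - (-1)*(-472543) = -2120561 - 1*472543 = -2120561 - 472543 = -2593104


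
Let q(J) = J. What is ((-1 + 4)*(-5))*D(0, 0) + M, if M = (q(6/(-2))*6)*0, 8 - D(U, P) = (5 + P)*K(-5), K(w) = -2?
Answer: -270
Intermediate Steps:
D(U, P) = 18 + 2*P (D(U, P) = 8 - (5 + P)*(-2) = 8 - (-10 - 2*P) = 8 + (10 + 2*P) = 18 + 2*P)
M = 0 (M = ((6/(-2))*6)*0 = ((6*(-½))*6)*0 = -3*6*0 = -18*0 = 0)
((-1 + 4)*(-5))*D(0, 0) + M = ((-1 + 4)*(-5))*(18 + 2*0) + 0 = (3*(-5))*(18 + 0) + 0 = -15*18 + 0 = -270 + 0 = -270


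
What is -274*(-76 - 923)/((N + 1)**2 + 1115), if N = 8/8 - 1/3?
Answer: 1231767/5030 ≈ 244.88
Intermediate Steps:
N = 2/3 (N = 8*(1/8) - 1*1/3 = 1 - 1/3 = 2/3 ≈ 0.66667)
-274*(-76 - 923)/((N + 1)**2 + 1115) = -274*(-76 - 923)/((2/3 + 1)**2 + 1115) = -(-273726)/((5/3)**2 + 1115) = -(-273726)/(25/9 + 1115) = -(-273726)/10060/9 = -(-273726)*9/10060 = -274*(-8991/10060) = 1231767/5030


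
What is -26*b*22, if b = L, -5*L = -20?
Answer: -2288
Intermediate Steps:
L = 4 (L = -1/5*(-20) = 4)
b = 4
-26*b*22 = -26*4*22 = -104*22 = -2288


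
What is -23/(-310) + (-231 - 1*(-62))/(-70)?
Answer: 540/217 ≈ 2.4885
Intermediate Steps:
-23/(-310) + (-231 - 1*(-62))/(-70) = -23*(-1/310) + (-231 + 62)*(-1/70) = 23/310 - 169*(-1/70) = 23/310 + 169/70 = 540/217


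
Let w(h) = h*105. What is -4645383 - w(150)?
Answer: -4661133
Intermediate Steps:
w(h) = 105*h
-4645383 - w(150) = -4645383 - 105*150 = -4645383 - 1*15750 = -4645383 - 15750 = -4661133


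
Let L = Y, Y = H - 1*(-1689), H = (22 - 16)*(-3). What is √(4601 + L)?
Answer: 56*√2 ≈ 79.196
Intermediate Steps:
H = -18 (H = 6*(-3) = -18)
Y = 1671 (Y = -18 - 1*(-1689) = -18 + 1689 = 1671)
L = 1671
√(4601 + L) = √(4601 + 1671) = √6272 = 56*√2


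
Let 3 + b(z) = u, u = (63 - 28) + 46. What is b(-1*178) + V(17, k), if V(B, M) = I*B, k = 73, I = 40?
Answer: 758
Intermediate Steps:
u = 81 (u = 35 + 46 = 81)
b(z) = 78 (b(z) = -3 + 81 = 78)
V(B, M) = 40*B
b(-1*178) + V(17, k) = 78 + 40*17 = 78 + 680 = 758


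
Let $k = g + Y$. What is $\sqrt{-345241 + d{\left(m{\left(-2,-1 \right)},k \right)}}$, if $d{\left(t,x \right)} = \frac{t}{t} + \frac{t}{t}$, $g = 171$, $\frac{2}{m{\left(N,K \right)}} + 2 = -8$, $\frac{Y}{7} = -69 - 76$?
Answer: $i \sqrt{345239} \approx 587.57 i$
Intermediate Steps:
$Y = -1015$ ($Y = 7 \left(-69 - 76\right) = 7 \left(-145\right) = -1015$)
$m{\left(N,K \right)} = - \frac{1}{5}$ ($m{\left(N,K \right)} = \frac{2}{-2 - 8} = \frac{2}{-10} = 2 \left(- \frac{1}{10}\right) = - \frac{1}{5}$)
$k = -844$ ($k = 171 - 1015 = -844$)
$d{\left(t,x \right)} = 2$ ($d{\left(t,x \right)} = 1 + 1 = 2$)
$\sqrt{-345241 + d{\left(m{\left(-2,-1 \right)},k \right)}} = \sqrt{-345241 + 2} = \sqrt{-345239} = i \sqrt{345239}$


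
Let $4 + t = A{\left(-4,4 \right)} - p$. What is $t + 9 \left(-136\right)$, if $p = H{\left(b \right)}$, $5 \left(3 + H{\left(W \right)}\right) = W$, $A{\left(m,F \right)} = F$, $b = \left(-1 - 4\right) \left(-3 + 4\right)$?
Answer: $-1220$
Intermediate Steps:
$b = -5$ ($b = \left(-5\right) 1 = -5$)
$H{\left(W \right)} = -3 + \frac{W}{5}$
$p = -4$ ($p = -3 + \frac{1}{5} \left(-5\right) = -3 - 1 = -4$)
$t = 4$ ($t = -4 + \left(4 - -4\right) = -4 + \left(4 + 4\right) = -4 + 8 = 4$)
$t + 9 \left(-136\right) = 4 + 9 \left(-136\right) = 4 - 1224 = -1220$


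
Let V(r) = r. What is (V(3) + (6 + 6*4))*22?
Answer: 726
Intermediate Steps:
(V(3) + (6 + 6*4))*22 = (3 + (6 + 6*4))*22 = (3 + (6 + 24))*22 = (3 + 30)*22 = 33*22 = 726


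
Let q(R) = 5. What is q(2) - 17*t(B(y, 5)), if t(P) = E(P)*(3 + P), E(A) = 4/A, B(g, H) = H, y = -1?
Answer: -519/5 ≈ -103.80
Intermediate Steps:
t(P) = 4*(3 + P)/P (t(P) = (4/P)*(3 + P) = 4*(3 + P)/P)
q(2) - 17*t(B(y, 5)) = 5 - 17*(4 + 12/5) = 5 - 17*32/5 = 5 - 544/5 = -519/5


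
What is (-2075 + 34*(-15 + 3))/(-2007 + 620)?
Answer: 2483/1387 ≈ 1.7902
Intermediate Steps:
(-2075 + 34*(-15 + 3))/(-2007 + 620) = (-2075 + 34*(-12))/(-1387) = (-2075 - 408)*(-1/1387) = -2483*(-1/1387) = 2483/1387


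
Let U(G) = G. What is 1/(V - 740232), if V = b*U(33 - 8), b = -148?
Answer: -1/743932 ≈ -1.3442e-6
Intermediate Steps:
V = -3700 (V = -148*(33 - 8) = -148*25 = -3700)
1/(V - 740232) = 1/(-3700 - 740232) = 1/(-743932) = -1/743932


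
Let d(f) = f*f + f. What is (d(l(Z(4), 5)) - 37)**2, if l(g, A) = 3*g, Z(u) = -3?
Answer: 1225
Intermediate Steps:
d(f) = f + f**2 (d(f) = f**2 + f = f + f**2)
(d(l(Z(4), 5)) - 37)**2 = ((3*(-3))*(1 + 3*(-3)) - 37)**2 = (-9*(1 - 9) - 37)**2 = (-9*(-8) - 37)**2 = (72 - 37)**2 = 35**2 = 1225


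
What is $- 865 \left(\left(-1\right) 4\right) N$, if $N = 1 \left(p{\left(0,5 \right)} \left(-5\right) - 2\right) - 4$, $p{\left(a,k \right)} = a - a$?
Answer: $-20760$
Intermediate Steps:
$p{\left(a,k \right)} = 0$
$N = -6$ ($N = 1 \left(0 \left(-5\right) - 2\right) - 4 = 1 \left(0 - 2\right) - 4 = 1 \left(-2\right) - 4 = -2 - 4 = -6$)
$- 865 \left(\left(-1\right) 4\right) N = - 865 \left(\left(-1\right) 4\right) \left(-6\right) = \left(-865\right) \left(-4\right) \left(-6\right) = 3460 \left(-6\right) = -20760$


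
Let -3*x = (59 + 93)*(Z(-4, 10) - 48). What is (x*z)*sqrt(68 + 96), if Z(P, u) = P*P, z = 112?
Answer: 1089536*sqrt(41)/3 ≈ 2.3255e+6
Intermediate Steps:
Z(P, u) = P**2
x = 4864/3 (x = -(59 + 93)*((-4)**2 - 48)/3 = -152*(16 - 48)/3 = -152*(-32)/3 = -1/3*(-4864) = 4864/3 ≈ 1621.3)
(x*z)*sqrt(68 + 96) = ((4864/3)*112)*sqrt(68 + 96) = 544768*sqrt(164)/3 = 544768*(2*sqrt(41))/3 = 1089536*sqrt(41)/3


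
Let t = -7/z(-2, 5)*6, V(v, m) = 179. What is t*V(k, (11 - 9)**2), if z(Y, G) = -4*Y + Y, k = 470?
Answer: -1253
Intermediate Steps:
z(Y, G) = -3*Y
t = -7 (t = -7/((-3*(-2)))*6 = -7/6*6 = -7)
t*V(k, (11 - 9)**2) = -7*179 = -1253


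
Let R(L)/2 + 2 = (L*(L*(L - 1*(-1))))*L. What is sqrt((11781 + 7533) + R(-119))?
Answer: sqrt(397716834) ≈ 19943.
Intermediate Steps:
R(L) = -4 + 2*L**3*(1 + L) (R(L) = -4 + 2*((L*(L*(L - 1*(-1))))*L) = -4 + 2*((L*(L*(L + 1)))*L) = -4 + 2*((L*(L*(1 + L)))*L) = -4 + 2*((L**2*(1 + L))*L) = -4 + 2*(L**3*(1 + L)) = -4 + 2*L**3*(1 + L))
sqrt((11781 + 7533) + R(-119)) = sqrt((11781 + 7533) + (-4 + 2*(-119)**3 + 2*(-119)**4)) = sqrt(19314 + (-4 + 2*(-1685159) + 2*200533921)) = sqrt(19314 + (-4 - 3370318 + 401067842)) = sqrt(19314 + 397697520) = sqrt(397716834)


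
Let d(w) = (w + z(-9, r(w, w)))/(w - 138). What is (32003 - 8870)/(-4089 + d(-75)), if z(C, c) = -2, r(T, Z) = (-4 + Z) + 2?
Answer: -4927329/870880 ≈ -5.6579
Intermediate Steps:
r(T, Z) = -2 + Z
d(w) = (-2 + w)/(-138 + w) (d(w) = (w - 2)/(w - 138) = (-2 + w)/(-138 + w))
(32003 - 8870)/(-4089 + d(-75)) = (32003 - 8870)/(-4089 + (-2 - 75)/(-138 - 75)) = 23133/(-4089 - 77/(-213)) = 23133/(-4089 - 1/213*(-77)) = 23133/(-4089 + 77/213) = 23133/(-870880/213) = 23133*(-213/870880) = -4927329/870880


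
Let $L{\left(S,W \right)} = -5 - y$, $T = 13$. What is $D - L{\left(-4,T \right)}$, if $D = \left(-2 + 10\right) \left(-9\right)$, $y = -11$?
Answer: $-78$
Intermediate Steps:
$L{\left(S,W \right)} = 6$ ($L{\left(S,W \right)} = -5 - -11 = -5 + 11 = 6$)
$D = -72$ ($D = 8 \left(-9\right) = -72$)
$D - L{\left(-4,T \right)} = -72 - 6 = -78$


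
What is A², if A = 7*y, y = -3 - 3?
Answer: 1764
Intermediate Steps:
y = -6
A = -42 (A = 7*(-6) = -42)
A² = (-42)² = 1764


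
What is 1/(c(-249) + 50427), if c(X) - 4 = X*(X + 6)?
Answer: 1/110938 ≈ 9.0140e-6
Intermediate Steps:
c(X) = 4 + X*(6 + X) (c(X) = 4 + X*(X + 6) = 4 + X*(6 + X))
1/(c(-249) + 50427) = 1/((4 + (-249)**2 + 6*(-249)) + 50427) = 1/((4 + 62001 - 1494) + 50427) = 1/(60511 + 50427) = 1/110938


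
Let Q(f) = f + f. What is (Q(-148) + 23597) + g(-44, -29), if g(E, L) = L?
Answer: 23272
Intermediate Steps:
Q(f) = 2*f
(Q(-148) + 23597) + g(-44, -29) = (2*(-148) + 23597) - 29 = (-296 + 23597) - 29 = 23301 - 29 = 23272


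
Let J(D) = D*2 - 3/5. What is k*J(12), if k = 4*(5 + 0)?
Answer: 468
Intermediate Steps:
J(D) = -3/5 + 2*D (J(D) = 2*D - 3*1/5 = 2*D - 3/5 = -3/5 + 2*D)
k = 20 (k = 4*5 = 20)
k*J(12) = 20*(-3/5 + 2*12) = 20*(-3/5 + 24) = 20*(117/5) = 468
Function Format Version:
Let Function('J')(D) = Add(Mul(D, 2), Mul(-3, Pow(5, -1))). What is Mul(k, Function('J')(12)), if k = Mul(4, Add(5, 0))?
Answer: 468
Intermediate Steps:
Function('J')(D) = Add(Rational(-3, 5), Mul(2, D)) (Function('J')(D) = Add(Mul(2, D), Mul(-3, Rational(1, 5))) = Add(Mul(2, D), Rational(-3, 5)) = Add(Rational(-3, 5), Mul(2, D)))
k = 20 (k = Mul(4, 5) = 20)
Mul(k, Function('J')(12)) = Mul(20, Add(Rational(-3, 5), Mul(2, 12))) = Mul(20, Add(Rational(-3, 5), 24)) = Mul(20, Rational(117, 5)) = 468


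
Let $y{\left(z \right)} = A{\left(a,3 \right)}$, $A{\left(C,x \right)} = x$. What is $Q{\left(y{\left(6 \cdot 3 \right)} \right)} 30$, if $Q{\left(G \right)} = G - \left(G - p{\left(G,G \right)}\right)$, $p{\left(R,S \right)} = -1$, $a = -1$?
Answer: $-30$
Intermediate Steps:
$y{\left(z \right)} = 3$
$Q{\left(G \right)} = -1$ ($Q{\left(G \right)} = G - \left(1 + G\right) = -1$)
$Q{\left(y{\left(6 \cdot 3 \right)} \right)} 30 = \left(-1\right) 30 = -30$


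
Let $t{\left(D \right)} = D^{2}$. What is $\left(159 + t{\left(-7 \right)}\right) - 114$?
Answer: $94$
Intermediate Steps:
$\left(159 + t{\left(-7 \right)}\right) - 114 = \left(159 + \left(-7\right)^{2}\right) - 114 = \left(159 + 49\right) - 114 = 208 - 114 = 94$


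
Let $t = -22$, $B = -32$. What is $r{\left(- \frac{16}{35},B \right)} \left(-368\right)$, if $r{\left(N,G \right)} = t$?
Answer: $8096$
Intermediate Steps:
$r{\left(N,G \right)} = -22$
$r{\left(- \frac{16}{35},B \right)} \left(-368\right) = \left(-22\right) \left(-368\right) = 8096$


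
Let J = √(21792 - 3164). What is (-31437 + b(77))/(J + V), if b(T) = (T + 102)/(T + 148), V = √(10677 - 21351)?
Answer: -7073146/(450*√4657 + 675*I*√1186) ≈ -146.43 + 110.84*I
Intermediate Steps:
V = 3*I*√1186 (V = √(-10674) = 3*I*√1186 ≈ 103.32*I)
b(T) = (102 + T)/(148 + T)
J = 2*√4657 (J = √18628 = 2*√4657 ≈ 136.48)
(-31437 + b(77))/(J + V) = (-31437 + (102 + 77)/(148 + 77))/(2*√4657 + 3*I*√1186) = (-31437 + 179/225)/(2*√4657 + 3*I*√1186) = -7073146/(225*(2*√4657 + 3*I*√1186))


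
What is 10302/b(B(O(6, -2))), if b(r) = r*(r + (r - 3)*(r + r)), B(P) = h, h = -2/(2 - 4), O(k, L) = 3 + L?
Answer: -3434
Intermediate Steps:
h = 1 (h = -2/(-2) = -½*(-2) = 1)
B(P) = 1
b(r) = r*(r + 2*r*(-3 + r)) (b(r) = r*(r + (-3 + r)*(2*r)) = r*(r + 2*r*(-3 + r)))
10302/b(B(O(6, -2))) = 10302/((1²*(-5 + 2*1))) = 10302/((1*(-5 + 2))) = 10302/((1*(-3))) = 10302/(-3) = 10302*(-⅓) = -3434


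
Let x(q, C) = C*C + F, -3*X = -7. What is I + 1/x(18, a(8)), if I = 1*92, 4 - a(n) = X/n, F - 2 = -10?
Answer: 305372/3313 ≈ 92.174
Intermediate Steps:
F = -8 (F = 2 - 10 = -8)
X = 7/3 (X = -1/3*(-7) = 7/3 ≈ 2.3333)
a(n) = 4 - 7/(3*n)
x(q, C) = -8 + C**2 (x(q, C) = C*C - 8 = C**2 - 8 = -8 + C**2)
I = 92
I + 1/x(18, a(8)) = 92 + 1/(-8 + (4 - 7/3/8)**2) = 92 + 1/(-8 + (4 - 7/3*1/8)**2) = 92 + 1/(-8 + (4 - 7/24)**2) = 92 + 1/(-8 + (89/24)**2) = 92 + 1/(-8 + 7921/576) = 92 + 1/(3313/576) = 92 + 576/3313 = 305372/3313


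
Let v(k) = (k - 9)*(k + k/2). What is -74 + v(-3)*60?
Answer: 3166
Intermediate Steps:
v(k) = 3*k*(-9 + k)/2 (v(k) = (-9 + k)*(k + k*(½)) = (-9 + k)*(k + k/2) = (-9 + k)*(3*k/2) = 3*k*(-9 + k)/2)
-74 + v(-3)*60 = -74 + ((3/2)*(-3)*(-9 - 3))*60 = -74 + ((3/2)*(-3)*(-12))*60 = -74 + 54*60 = -74 + 3240 = 3166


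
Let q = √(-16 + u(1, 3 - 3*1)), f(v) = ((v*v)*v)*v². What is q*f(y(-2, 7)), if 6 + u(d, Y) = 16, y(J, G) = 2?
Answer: 32*I*√6 ≈ 78.384*I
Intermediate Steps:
u(d, Y) = 10 (u(d, Y) = -6 + 16 = 10)
f(v) = v⁵ (f(v) = (v²*v)*v² = v³*v² = v⁵)
q = I*√6 (q = √(-16 + 10) = √(-6) = I*√6 ≈ 2.4495*I)
q*f(y(-2, 7)) = (I*√6)*2⁵ = (I*√6)*32 = 32*I*√6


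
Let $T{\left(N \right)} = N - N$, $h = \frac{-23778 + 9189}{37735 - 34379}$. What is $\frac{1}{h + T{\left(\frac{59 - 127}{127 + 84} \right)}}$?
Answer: $- \frac{3356}{14589} \approx -0.23004$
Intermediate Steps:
$h = - \frac{14589}{3356} \approx -4.3471$
$T{\left(N \right)} = 0$
$\frac{1}{h + T{\left(\frac{59 - 127}{127 + 84} \right)}} = \frac{1}{- \frac{14589}{3356} + 0} = \frac{1}{- \frac{14589}{3356}} = - \frac{3356}{14589}$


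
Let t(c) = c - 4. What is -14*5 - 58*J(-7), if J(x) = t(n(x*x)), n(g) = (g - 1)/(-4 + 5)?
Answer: -2622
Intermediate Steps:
n(g) = -1 + g (n(g) = (-1 + g)/1 = (-1 + g)*1 = -1 + g)
t(c) = -4 + c
J(x) = -5 + x² (J(x) = -4 + (-1 + x*x) = -4 + (-1 + x²) = -5 + x²)
-14*5 - 58*J(-7) = -14*5 - 58*(-5 + (-7)²) = -70 - 58*(-5 + 49) = -70 - 58*44 = -70 - 2552 = -2622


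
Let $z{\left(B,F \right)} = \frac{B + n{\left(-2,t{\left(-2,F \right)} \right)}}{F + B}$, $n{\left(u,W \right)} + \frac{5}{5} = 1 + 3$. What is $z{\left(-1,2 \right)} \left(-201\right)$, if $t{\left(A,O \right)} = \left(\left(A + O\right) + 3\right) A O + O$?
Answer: $-402$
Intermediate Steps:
$t{\left(A,O \right)} = O + A O \left(3 + A + O\right)$ ($t{\left(A,O \right)} = \left(3 + A + O\right) A O + O = A \left(3 + A + O\right) O + O = A O \left(3 + A + O\right) + O = O + A O \left(3 + A + O\right)$)
$n{\left(u,W \right)} = 3$ ($n{\left(u,W \right)} = -1 + \left(1 + 3\right) = -1 + 4 = 3$)
$z{\left(B,F \right)} = \frac{3 + B}{B + F}$ ($z{\left(B,F \right)} = \frac{B + 3}{F + B} = \frac{3 + B}{B + F}$)
$z{\left(-1,2 \right)} \left(-201\right) = \frac{3 - 1}{-1 + 2} \left(-201\right) = 1^{-1} \cdot 2 \left(-201\right) = 1 \cdot 2 \left(-201\right) = 2 \left(-201\right) = -402$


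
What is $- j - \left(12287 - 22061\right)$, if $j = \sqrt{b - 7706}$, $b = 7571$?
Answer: $9774 - 3 i \sqrt{15} \approx 9774.0 - 11.619 i$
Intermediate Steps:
$j = 3 i \sqrt{15}$ ($j = \sqrt{7571 - 7706} = \sqrt{-135} = 3 i \sqrt{15} \approx 11.619 i$)
$- j - \left(12287 - 22061\right) = - 3 i \sqrt{15} - \left(12287 - 22061\right) = - 3 i \sqrt{15} - -9774 = - 3 i \sqrt{15} + 9774 = 9774 - 3 i \sqrt{15}$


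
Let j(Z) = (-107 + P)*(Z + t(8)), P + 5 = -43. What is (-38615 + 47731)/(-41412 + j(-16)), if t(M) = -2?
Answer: -4558/19311 ≈ -0.23603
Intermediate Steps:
P = -48 (P = -5 - 43 = -48)
j(Z) = 310 - 155*Z (j(Z) = (-107 - 48)*(Z - 2) = -155*(-2 + Z) = 310 - 155*Z)
(-38615 + 47731)/(-41412 + j(-16)) = (-38615 + 47731)/(-41412 + (310 - 155*(-16))) = 9116/(-41412 + (310 + 2480)) = 9116/(-41412 + 2790) = 9116/(-38622) = 9116*(-1/38622) = -4558/19311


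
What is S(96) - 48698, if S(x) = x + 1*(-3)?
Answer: -48605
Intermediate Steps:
S(x) = -3 + x (S(x) = x - 3 = -3 + x)
S(96) - 48698 = (-3 + 96) - 48698 = 93 - 48698 = -48605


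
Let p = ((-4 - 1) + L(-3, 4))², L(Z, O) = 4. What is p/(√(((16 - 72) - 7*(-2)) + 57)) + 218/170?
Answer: 109/85 + √15/15 ≈ 1.5406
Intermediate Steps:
p = 1 (p = ((-4 - 1) + 4)² = (-5 + 4)² = (-1)² = 1)
p/(√(((16 - 72) - 7*(-2)) + 57)) + 218/170 = 1/√(((16 - 72) - 7*(-2)) + 57) + 218/170 = 1/√((-56 + 14) + 57) + 218*(1/170) = 1/√(-42 + 57) + 109/85 = 1/√15 + 109/85 = 1*(√15/15) + 109/85 = √15/15 + 109/85 = 109/85 + √15/15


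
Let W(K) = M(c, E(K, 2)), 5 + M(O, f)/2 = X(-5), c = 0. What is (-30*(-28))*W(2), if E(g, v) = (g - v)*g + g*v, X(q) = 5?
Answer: 0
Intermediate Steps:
E(g, v) = g*v + g*(g - v) (E(g, v) = g*(g - v) + g*v = g*v + g*(g - v))
M(O, f) = 0 (M(O, f) = -10 + 2*5 = -10 + 10 = 0)
W(K) = 0
(-30*(-28))*W(2) = -30*(-28)*0 = 840*0 = 0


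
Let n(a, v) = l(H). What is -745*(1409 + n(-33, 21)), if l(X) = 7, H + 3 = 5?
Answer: -1054920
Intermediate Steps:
H = 2 (H = -3 + 5 = 2)
n(a, v) = 7
-745*(1409 + n(-33, 21)) = -745*(1409 + 7) = -745*1416 = -1054920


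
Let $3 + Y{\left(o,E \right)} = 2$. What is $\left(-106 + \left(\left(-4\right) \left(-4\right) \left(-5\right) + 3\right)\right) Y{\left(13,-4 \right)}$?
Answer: $183$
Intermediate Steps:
$Y{\left(o,E \right)} = -1$ ($Y{\left(o,E \right)} = -3 + 2 = -1$)
$\left(-106 + \left(\left(-4\right) \left(-4\right) \left(-5\right) + 3\right)\right) Y{\left(13,-4 \right)} = \left(-106 + \left(\left(-4\right) \left(-4\right) \left(-5\right) + 3\right)\right) \left(-1\right) = \left(-106 + \left(16 \left(-5\right) + 3\right)\right) \left(-1\right) = \left(-106 + \left(-80 + 3\right)\right) \left(-1\right) = \left(-106 - 77\right) \left(-1\right) = \left(-183\right) \left(-1\right) = 183$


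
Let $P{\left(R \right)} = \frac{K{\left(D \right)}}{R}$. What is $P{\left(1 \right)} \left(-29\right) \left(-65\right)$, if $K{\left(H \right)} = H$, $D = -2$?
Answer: $-3770$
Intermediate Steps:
$P{\left(R \right)} = - \frac{2}{R}$
$P{\left(1 \right)} \left(-29\right) \left(-65\right) = - \frac{2}{1} \left(-29\right) \left(-65\right) = \left(-2\right) 1 \left(-29\right) \left(-65\right) = \left(-2\right) \left(-29\right) \left(-65\right) = 58 \left(-65\right) = -3770$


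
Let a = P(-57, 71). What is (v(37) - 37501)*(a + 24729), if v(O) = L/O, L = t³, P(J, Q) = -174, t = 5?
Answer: -34067901660/37 ≈ -9.2075e+8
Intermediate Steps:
L = 125 (L = 5³ = 125)
a = -174
v(O) = 125/O
(v(37) - 37501)*(a + 24729) = (125/37 - 37501)*(-174 + 24729) = (125*(1/37) - 37501)*24555 = (125/37 - 37501)*24555 = -1387412/37*24555 = -34067901660/37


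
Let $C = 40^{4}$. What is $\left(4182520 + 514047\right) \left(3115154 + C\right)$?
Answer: $26653740996318$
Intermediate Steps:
$C = 2560000$
$\left(4182520 + 514047\right) \left(3115154 + C\right) = \left(4182520 + 514047\right) \left(3115154 + 2560000\right) = 4696567 \cdot 5675154 = 26653740996318$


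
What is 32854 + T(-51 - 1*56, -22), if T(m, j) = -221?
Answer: 32633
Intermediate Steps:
32854 + T(-51 - 1*56, -22) = 32854 - 221 = 32633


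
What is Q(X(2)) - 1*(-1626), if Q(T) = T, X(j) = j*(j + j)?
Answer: 1634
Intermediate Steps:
X(j) = 2*j² (X(j) = j*(2*j) = 2*j²)
Q(X(2)) - 1*(-1626) = 2*2² - 1*(-1626) = 2*4 + 1626 = 8 + 1626 = 1634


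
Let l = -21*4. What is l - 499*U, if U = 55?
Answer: -27529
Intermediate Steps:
l = -84
l - 499*U = -84 - 499*55 = -84 - 27445 = -27529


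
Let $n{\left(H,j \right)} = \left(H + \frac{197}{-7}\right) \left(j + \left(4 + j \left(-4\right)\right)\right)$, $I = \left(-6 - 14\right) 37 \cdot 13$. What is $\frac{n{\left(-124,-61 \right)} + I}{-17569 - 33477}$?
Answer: $\frac{266495}{357322} \approx 0.74581$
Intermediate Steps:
$I = -9620$ ($I = \left(-20\right) 37 \cdot 13 = \left(-740\right) 13 = -9620$)
$n{\left(H,j \right)} = \left(4 - 3 j\right) \left(- \frac{197}{7} + H\right)$ ($n{\left(H,j \right)} = \left(H + 197 \left(- \frac{1}{7}\right)\right) \left(j - \left(-4 + 4 j\right)\right) = \left(H - \frac{197}{7}\right) \left(4 - 3 j\right) = \left(- \frac{197}{7} + H\right) \left(4 - 3 j\right) = \left(4 - 3 j\right) \left(- \frac{197}{7} + H\right)$)
$\frac{n{\left(-124,-61 \right)} + I}{-17569 - 33477} = \frac{\left(- \frac{788}{7} + 4 \left(-124\right) + \frac{591}{7} \left(-61\right) - \left(-372\right) \left(-61\right)\right) - 9620}{-17569 - 33477} = \frac{\left(- \frac{788}{7} - 496 - \frac{36051}{7} - 22692\right) - 9620}{-51046} = \left(- \frac{199155}{7} - 9620\right) \left(- \frac{1}{51046}\right) = \left(- \frac{266495}{7}\right) \left(- \frac{1}{51046}\right) = \frac{266495}{357322}$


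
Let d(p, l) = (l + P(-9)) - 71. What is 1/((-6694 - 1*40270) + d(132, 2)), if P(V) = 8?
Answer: -1/47025 ≈ -2.1265e-5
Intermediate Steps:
d(p, l) = -63 + l (d(p, l) = (l + 8) - 71 = (8 + l) - 71 = -63 + l)
1/((-6694 - 1*40270) + d(132, 2)) = 1/((-6694 - 1*40270) + (-63 + 2)) = 1/((-6694 - 40270) - 61) = 1/(-46964 - 61) = 1/(-47025) = -1/47025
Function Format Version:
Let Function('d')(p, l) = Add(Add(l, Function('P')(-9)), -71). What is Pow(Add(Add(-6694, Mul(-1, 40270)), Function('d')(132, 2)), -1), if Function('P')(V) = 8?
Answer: Rational(-1, 47025) ≈ -2.1265e-5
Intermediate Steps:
Function('d')(p, l) = Add(-63, l) (Function('d')(p, l) = Add(Add(l, 8), -71) = Add(Add(8, l), -71) = Add(-63, l))
Pow(Add(Add(-6694, Mul(-1, 40270)), Function('d')(132, 2)), -1) = Pow(Add(Add(-6694, Mul(-1, 40270)), Add(-63, 2)), -1) = Pow(Add(Add(-6694, -40270), -61), -1) = Pow(Add(-46964, -61), -1) = Pow(-47025, -1) = Rational(-1, 47025)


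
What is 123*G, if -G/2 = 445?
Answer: -109470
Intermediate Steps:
G = -890 (G = -2*445 = -890)
123*G = 123*(-890) = -109470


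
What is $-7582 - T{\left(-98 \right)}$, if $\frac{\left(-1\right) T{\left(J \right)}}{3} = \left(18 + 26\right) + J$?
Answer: $-7744$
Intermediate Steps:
$T{\left(J \right)} = -132 - 3 J$ ($T{\left(J \right)} = - 3 \left(\left(18 + 26\right) + J\right) = - 3 \left(44 + J\right) = -132 - 3 J$)
$-7582 - T{\left(-98 \right)} = -7582 - \left(-132 - -294\right) = -7582 - \left(-132 + 294\right) = -7582 - 162 = -7744$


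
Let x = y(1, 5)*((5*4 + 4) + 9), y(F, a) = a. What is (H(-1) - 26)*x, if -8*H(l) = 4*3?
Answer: -9075/2 ≈ -4537.5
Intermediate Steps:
x = 165 (x = 5*((5*4 + 4) + 9) = 5*((20 + 4) + 9) = 5*(24 + 9) = 5*33 = 165)
H(l) = -3/2
(H(-1) - 26)*x = (-3/2 - 26)*165 = -55/2*165 = -9075/2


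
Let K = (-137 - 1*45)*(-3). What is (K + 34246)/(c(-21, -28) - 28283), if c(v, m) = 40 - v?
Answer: -17396/14111 ≈ -1.2328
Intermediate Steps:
K = 546 (K = (-137 - 45)*(-3) = -182*(-3) = 546)
(K + 34246)/(c(-21, -28) - 28283) = (546 + 34246)/((40 - 1*(-21)) - 28283) = 34792/((40 + 21) - 28283) = 34792/(61 - 28283) = 34792/(-28222) = 34792*(-1/28222) = -17396/14111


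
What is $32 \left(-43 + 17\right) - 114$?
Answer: $-946$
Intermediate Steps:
$32 \left(-43 + 17\right) - 114 = 32 \left(-26\right) - 114 = -832 - 114 = -946$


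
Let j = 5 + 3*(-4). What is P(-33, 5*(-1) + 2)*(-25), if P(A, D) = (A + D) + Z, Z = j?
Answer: 1075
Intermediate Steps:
j = -7 (j = 5 - 12 = -7)
Z = -7
P(A, D) = -7 + A + D (P(A, D) = (A + D) - 7 = -7 + A + D)
P(-33, 5*(-1) + 2)*(-25) = (-7 - 33 + (5*(-1) + 2))*(-25) = (-7 - 33 + (-5 + 2))*(-25) = (-7 - 33 - 3)*(-25) = -43*(-25) = 1075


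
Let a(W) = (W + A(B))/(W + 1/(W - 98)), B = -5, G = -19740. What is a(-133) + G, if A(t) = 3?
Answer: -303230865/15362 ≈ -19739.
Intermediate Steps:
a(W) = (3 + W)/(W + 1/(-98 + W)) (a(W) = (W + 3)/(W + 1/(W - 98)) = (3 + W)/(W + 1/(-98 + W)))
a(-133) + G = (-294 + (-133)² - 95*(-133))/(1 + (-133)² - 98*(-133)) - 19740 = (-294 + 17689 + 12635)/(1 + 17689 + 13034) - 19740 = 30030/30724 - 19740 = (1/30724)*30030 - 19740 = 15015/15362 - 19740 = -303230865/15362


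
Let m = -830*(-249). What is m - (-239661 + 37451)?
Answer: 408880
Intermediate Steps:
m = 206670
m - (-239661 + 37451) = 206670 - (-239661 + 37451) = 206670 - 1*(-202210) = 206670 + 202210 = 408880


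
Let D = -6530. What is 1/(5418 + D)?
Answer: -1/1112 ≈ -0.00089928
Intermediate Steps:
1/(5418 + D) = 1/(5418 - 6530) = 1/(-1112) = -1/1112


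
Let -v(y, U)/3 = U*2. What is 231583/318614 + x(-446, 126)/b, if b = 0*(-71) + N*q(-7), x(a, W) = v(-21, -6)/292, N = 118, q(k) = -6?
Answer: 1994378041/2744540996 ≈ 0.72667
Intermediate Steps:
v(y, U) = -6*U (v(y, U) = -3*U*2 = -6*U)
x(a, W) = 9/73 (x(a, W) = -6*(-6)/292 = 36*(1/292) = 9/73)
b = -708 (b = 0*(-71) + 118*(-6) = 0 - 708 = -708)
231583/318614 + x(-446, 126)/b = 231583/318614 + (9/73)/(-708) = 231583*(1/318614) + (9/73)*(-1/708) = 231583/318614 - 3/17228 = 1994378041/2744540996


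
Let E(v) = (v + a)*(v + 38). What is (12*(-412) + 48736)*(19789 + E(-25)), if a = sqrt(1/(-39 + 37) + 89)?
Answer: 852367488 + 284648*sqrt(354) ≈ 8.5772e+8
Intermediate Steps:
a = sqrt(354)/2 (a = sqrt(1/(-2) + 89) = sqrt(-1/2 + 89) = sqrt(177/2) = sqrt(354)/2 ≈ 9.4074)
E(v) = (38 + v)*(v + sqrt(354)/2) (E(v) = (v + sqrt(354)/2)*(v + 38) = (v + sqrt(354)/2)*(38 + v) = (38 + v)*(v + sqrt(354)/2))
(12*(-412) + 48736)*(19789 + E(-25)) = (12*(-412) + 48736)*(19789 + ((-25)**2 + 19*sqrt(354) + 38*(-25) + (1/2)*(-25)*sqrt(354))) = (-4944 + 48736)*(19789 + (625 + 19*sqrt(354) - 950 - 25*sqrt(354)/2)) = 43792*(19789 + (-325 + 13*sqrt(354)/2)) = 43792*(19464 + 13*sqrt(354)/2) = 852367488 + 284648*sqrt(354)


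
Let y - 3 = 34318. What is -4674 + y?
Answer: 29647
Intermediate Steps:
y = 34321 (y = 3 + 34318 = 34321)
-4674 + y = -4674 + 34321 = 29647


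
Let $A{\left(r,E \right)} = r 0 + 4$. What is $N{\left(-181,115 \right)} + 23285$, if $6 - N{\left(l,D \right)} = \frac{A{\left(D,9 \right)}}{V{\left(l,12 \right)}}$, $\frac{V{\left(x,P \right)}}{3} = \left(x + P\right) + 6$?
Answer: $\frac{11389303}{489} \approx 23291.0$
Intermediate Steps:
$V{\left(x,P \right)} = 18 + 3 P + 3 x$ ($V{\left(x,P \right)} = 3 \left(\left(x + P\right) + 6\right) = 3 \left(\left(P + x\right) + 6\right) = 3 \left(6 + P + x\right) = 18 + 3 P + 3 x$)
$A{\left(r,E \right)} = 4$ ($A{\left(r,E \right)} = 0 + 4 = 4$)
$N{\left(l,D \right)} = 6 - \frac{4}{54 + 3 l}$ ($N{\left(l,D \right)} = 6 - \frac{4}{18 + 3 \cdot 12 + 3 l} = 6 - \frac{4}{18 + 36 + 3 l} = 6 - \frac{4}{54 + 3 l}$)
$N{\left(-181,115 \right)} + 23285 = \frac{2 \left(160 + 9 \left(-181\right)\right)}{3 \left(18 - 181\right)} + 23285 = \frac{2 \left(160 - 1629\right)}{3 \left(-163\right)} + 23285 = \frac{2}{3} \left(- \frac{1}{163}\right) \left(-1469\right) + 23285 = \frac{2938}{489} + 23285 = \frac{11389303}{489}$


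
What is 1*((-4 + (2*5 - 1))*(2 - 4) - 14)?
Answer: -24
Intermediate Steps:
1*((-4 + (2*5 - 1))*(2 - 4) - 14) = 1*((-4 + (10 - 1))*(-2) - 14) = 1*((-4 + 9)*(-2) - 14) = 1*(5*(-2) - 14) = 1*(-10 - 14) = 1*(-24) = -24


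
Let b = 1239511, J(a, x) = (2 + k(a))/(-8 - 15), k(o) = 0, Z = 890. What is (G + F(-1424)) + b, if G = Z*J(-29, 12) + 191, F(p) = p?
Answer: 28478614/23 ≈ 1.2382e+6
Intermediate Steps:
J(a, x) = -2/23 (J(a, x) = (2 + 0)/(-8 - 15) = 2/(-23) = 2*(-1/23) = -2/23)
G = 2613/23 (G = 890*(-2/23) + 191 = -1780/23 + 191 = 2613/23 ≈ 113.61)
(G + F(-1424)) + b = (2613/23 - 1424) + 1239511 = -30139/23 + 1239511 = 28478614/23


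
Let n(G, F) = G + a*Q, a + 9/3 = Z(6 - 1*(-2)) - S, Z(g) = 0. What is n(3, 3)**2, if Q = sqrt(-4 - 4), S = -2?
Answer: 1 - 12*I*sqrt(2) ≈ 1.0 - 16.971*I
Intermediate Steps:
Q = 2*I*sqrt(2) (Q = sqrt(-8) = 2*I*sqrt(2) ≈ 2.8284*I)
a = -1 (a = -3 + (0 - 1*(-2)) = -3 + (0 + 2) = -3 + 2 = -1)
n(G, F) = G - 2*I*sqrt(2)
n(3, 3)**2 = (3 - 2*I*sqrt(2))**2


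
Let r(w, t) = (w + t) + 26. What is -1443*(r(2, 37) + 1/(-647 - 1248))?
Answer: -177740082/1895 ≈ -93794.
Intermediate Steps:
r(w, t) = 26 + t + w (r(w, t) = (t + w) + 26 = 26 + t + w)
-1443*(r(2, 37) + 1/(-647 - 1248)) = -1443*((26 + 37 + 2) + 1/(-647 - 1248)) = -1443*(65 + 1/(-1895)) = -1443*(65 - 1/1895) = -1443*123174/1895 = -177740082/1895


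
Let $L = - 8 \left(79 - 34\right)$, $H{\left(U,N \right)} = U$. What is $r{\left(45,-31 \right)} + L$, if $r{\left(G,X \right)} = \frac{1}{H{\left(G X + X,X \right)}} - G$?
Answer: $- \frac{577531}{1426} \approx -405.0$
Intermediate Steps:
$L = -360$ ($L = \left(-8\right) 45 = -360$)
$r{\left(G,X \right)} = \frac{1}{X + G X} - G$ ($r{\left(G,X \right)} = \frac{1}{G X + X} - G = \frac{1}{X + G X} - G$)
$r{\left(45,-31 \right)} + L = \left(\frac{1}{-31 + 45 \left(-31\right)} - 45\right) - 360 = \left(\frac{1}{-31 - 1395} - 45\right) - 360 = \left(\frac{1}{-1426} - 45\right) - 360 = \left(- \frac{1}{1426} - 45\right) - 360 = - \frac{64171}{1426} - 360 = - \frac{577531}{1426}$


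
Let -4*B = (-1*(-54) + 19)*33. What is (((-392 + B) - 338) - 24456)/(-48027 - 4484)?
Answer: 103153/210044 ≈ 0.49110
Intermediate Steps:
B = -2409/4 (B = -(-1*(-54) + 19)*33/4 = -(54 + 19)*33/4 = -73*33/4 = -¼*2409 = -2409/4 ≈ -602.25)
(((-392 + B) - 338) - 24456)/(-48027 - 4484) = (((-392 - 2409/4) - 338) - 24456)/(-48027 - 4484) = ((-3977/4 - 338) - 24456)/(-52511) = (-5329/4 - 24456)*(-1/52511) = -103153/4*(-1/52511) = 103153/210044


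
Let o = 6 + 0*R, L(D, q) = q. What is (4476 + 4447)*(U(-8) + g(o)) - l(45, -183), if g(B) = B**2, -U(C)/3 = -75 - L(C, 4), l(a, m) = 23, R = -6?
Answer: 2435956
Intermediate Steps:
U(C) = 237 (U(C) = -3*(-75 - 1*4) = -3*(-75 - 4) = -3*(-79) = 237)
o = 6 (o = 6 + 0*(-6) = 6 + 0 = 6)
(4476 + 4447)*(U(-8) + g(o)) - l(45, -183) = (4476 + 4447)*(237 + 6**2) - 1*23 = 8923*(237 + 36) - 23 = 8923*273 - 23 = 2435979 - 23 = 2435956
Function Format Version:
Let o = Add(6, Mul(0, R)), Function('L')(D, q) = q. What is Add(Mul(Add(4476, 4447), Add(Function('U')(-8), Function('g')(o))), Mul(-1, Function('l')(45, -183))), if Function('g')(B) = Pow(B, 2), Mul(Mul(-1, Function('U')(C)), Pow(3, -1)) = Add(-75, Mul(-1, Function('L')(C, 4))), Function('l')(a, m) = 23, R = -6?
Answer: 2435956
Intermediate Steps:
Function('U')(C) = 237 (Function('U')(C) = Mul(-3, Add(-75, Mul(-1, 4))) = Mul(-3, Add(-75, -4)) = Mul(-3, -79) = 237)
o = 6 (o = Add(6, Mul(0, -6)) = Add(6, 0) = 6)
Add(Mul(Add(4476, 4447), Add(Function('U')(-8), Function('g')(o))), Mul(-1, Function('l')(45, -183))) = Add(Mul(Add(4476, 4447), Add(237, Pow(6, 2))), Mul(-1, 23)) = Add(Mul(8923, Add(237, 36)), -23) = Add(Mul(8923, 273), -23) = Add(2435979, -23) = 2435956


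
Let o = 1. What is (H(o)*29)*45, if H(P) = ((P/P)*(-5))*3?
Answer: -19575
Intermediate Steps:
H(P) = -15 (H(P) = (1*(-5))*3 = -5*3 = -15)
(H(o)*29)*45 = -15*29*45 = -435*45 = -19575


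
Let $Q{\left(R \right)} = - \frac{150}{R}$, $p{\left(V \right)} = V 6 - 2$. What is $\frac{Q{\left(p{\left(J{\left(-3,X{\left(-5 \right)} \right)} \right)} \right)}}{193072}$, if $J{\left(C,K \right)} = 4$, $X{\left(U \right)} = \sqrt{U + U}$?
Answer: $- \frac{75}{2123792} \approx -3.5314 \cdot 10^{-5}$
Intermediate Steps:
$X{\left(U \right)} = \sqrt{2} \sqrt{U}$ ($X{\left(U \right)} = \sqrt{2 U} = \sqrt{2} \sqrt{U}$)
$p{\left(V \right)} = -2 + 6 V$ ($p{\left(V \right)} = 6 V - 2 = -2 + 6 V$)
$\frac{Q{\left(p{\left(J{\left(-3,X{\left(-5 \right)} \right)} \right)} \right)}}{193072} = \frac{\left(-150\right) \frac{1}{-2 + 6 \cdot 4}}{193072} = - \frac{150}{-2 + 24} \cdot \frac{1}{193072} = - \frac{150}{22} \cdot \frac{1}{193072} = \left(-150\right) \frac{1}{22} \cdot \frac{1}{193072} = \left(- \frac{75}{11}\right) \frac{1}{193072} = - \frac{75}{2123792}$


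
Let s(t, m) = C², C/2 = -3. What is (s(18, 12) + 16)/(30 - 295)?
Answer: -52/265 ≈ -0.19623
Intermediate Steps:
C = -6 (C = 2*(-3) = -6)
s(t, m) = 36 (s(t, m) = (-6)² = 36)
(s(18, 12) + 16)/(30 - 295) = (36 + 16)/(30 - 295) = 52/(-265) = 52*(-1/265) = -52/265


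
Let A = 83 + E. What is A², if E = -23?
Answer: 3600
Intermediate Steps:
A = 60 (A = 83 - 23 = 60)
A² = 60² = 3600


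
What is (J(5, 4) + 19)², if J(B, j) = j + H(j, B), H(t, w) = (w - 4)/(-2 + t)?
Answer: 2209/4 ≈ 552.25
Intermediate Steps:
H(t, w) = (-4 + w)/(-2 + t)
J(B, j) = j + (-4 + B)/(-2 + j)
(J(5, 4) + 19)² = ((-4 + 5 + 4*(-2 + 4))/(-2 + 4) + 19)² = ((-4 + 5 + 4*2)/2 + 19)² = ((-4 + 5 + 8)/2 + 19)² = ((½)*9 + 19)² = (9/2 + 19)² = (47/2)² = 2209/4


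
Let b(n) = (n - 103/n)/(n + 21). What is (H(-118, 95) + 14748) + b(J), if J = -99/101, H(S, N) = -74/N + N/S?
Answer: 16551278907457/1121997690 ≈ 14752.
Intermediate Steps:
J = -99/101 (J = -99*1/101 = -99/101 ≈ -0.98020)
b(n) = (n - 103/n)/(21 + n)
(H(-118, 95) + 14748) + b(J) = ((-74/95 + 95/(-118)) + 14748) + (-103 + (-99/101)²)/((-99/101)*(21 - 99/101)) = ((-74*1/95 + 95*(-1/118)) + 14748) - 101*(-103 + 9801/10201)/(99*2022/101) = ((-74/95 - 95/118) + 14748) - 101/99*101/2022*(-1040902/10201) = (-17757/11210 + 14748) + 520451/100089 = 165307323/11210 + 520451/100089 = 16551278907457/1121997690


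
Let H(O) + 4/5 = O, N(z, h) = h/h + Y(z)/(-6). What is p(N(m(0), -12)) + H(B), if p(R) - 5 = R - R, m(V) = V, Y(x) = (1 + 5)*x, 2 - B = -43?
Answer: 246/5 ≈ 49.200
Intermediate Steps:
B = 45 (B = 2 - 1*(-43) = 2 + 43 = 45)
Y(x) = 6*x
N(z, h) = 1 - z (N(z, h) = h/h + (6*z)/(-6) = 1 + (6*z)*(-⅙) = 1 - z)
p(R) = 5 (p(R) = 5 + (R - R) = 5 + 0 = 5)
H(O) = -⅘ + O
p(N(m(0), -12)) + H(B) = 5 + (-⅘ + 45) = 5 + 221/5 = 246/5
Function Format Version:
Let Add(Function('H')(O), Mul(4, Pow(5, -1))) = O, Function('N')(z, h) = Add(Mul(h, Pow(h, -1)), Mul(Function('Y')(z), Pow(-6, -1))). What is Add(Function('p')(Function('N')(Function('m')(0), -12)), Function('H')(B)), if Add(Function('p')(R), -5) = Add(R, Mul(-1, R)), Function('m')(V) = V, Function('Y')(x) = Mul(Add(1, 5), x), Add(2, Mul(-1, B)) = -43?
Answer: Rational(246, 5) ≈ 49.200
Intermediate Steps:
B = 45 (B = Add(2, Mul(-1, -43)) = Add(2, 43) = 45)
Function('Y')(x) = Mul(6, x)
Function('N')(z, h) = Add(1, Mul(-1, z)) (Function('N')(z, h) = Add(Mul(h, Pow(h, -1)), Mul(Mul(6, z), Pow(-6, -1))) = Add(1, Mul(Mul(6, z), Rational(-1, 6))) = Add(1, Mul(-1, z)))
Function('p')(R) = 5 (Function('p')(R) = Add(5, Add(R, Mul(-1, R))) = Add(5, 0) = 5)
Function('H')(O) = Add(Rational(-4, 5), O)
Add(Function('p')(Function('N')(Function('m')(0), -12)), Function('H')(B)) = Add(5, Add(Rational(-4, 5), 45)) = Add(5, Rational(221, 5)) = Rational(246, 5)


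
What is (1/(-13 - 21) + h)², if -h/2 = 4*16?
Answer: 18948609/1156 ≈ 16392.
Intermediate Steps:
h = -128 (h = -8*16 = -2*64 = -128)
(1/(-13 - 21) + h)² = (1/(-13 - 21) - 128)² = (1/(-34) - 128)² = (-1/34 - 128)² = (-4353/34)² = 18948609/1156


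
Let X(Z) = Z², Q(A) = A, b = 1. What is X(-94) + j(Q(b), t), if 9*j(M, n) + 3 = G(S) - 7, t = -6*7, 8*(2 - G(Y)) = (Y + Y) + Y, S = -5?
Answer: 636143/72 ≈ 8835.3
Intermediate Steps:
G(Y) = 2 - 3*Y/8 (G(Y) = 2 - ((Y + Y) + Y)/8 = 2 - (2*Y + Y)/8 = 2 - 3*Y/8)
t = -42
j(M, n) = -49/72 (j(M, n) = -⅓ + ((2 - 3/8*(-5)) - 7)/9 = -⅓ + ((2 + 15/8) - 7)/9 = -⅓ + (31/8 - 7)/9 = -⅓ + (⅑)*(-25/8) = -⅓ - 25/72 = -49/72)
X(-94) + j(Q(b), t) = (-94)² - 49/72 = 8836 - 49/72 = 636143/72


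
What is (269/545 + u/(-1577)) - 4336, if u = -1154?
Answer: -3725587097/859465 ≈ -4334.8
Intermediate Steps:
(269/545 + u/(-1577)) - 4336 = (269/545 - 1154/(-1577)) - 4336 = (269*(1/545) - 1154*(-1/1577)) - 4336 = (269/545 + 1154/1577) - 4336 = 1053143/859465 - 4336 = -3725587097/859465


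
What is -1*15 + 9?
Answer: -6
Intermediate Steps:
-1*15 + 9 = -15 + 9 = -6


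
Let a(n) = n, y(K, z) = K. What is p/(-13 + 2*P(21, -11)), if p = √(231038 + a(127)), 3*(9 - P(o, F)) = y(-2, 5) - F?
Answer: -3*√25685 ≈ -480.80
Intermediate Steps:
P(o, F) = 29/3 + F/3 (P(o, F) = 9 - (-2 - F)/3 = 9 + (⅔ + F/3) = 29/3 + F/3)
p = 3*√25685 (p = √(231038 + 127) = √231165 = 3*√25685 ≈ 480.80)
p/(-13 + 2*P(21, -11)) = (3*√25685)/(-13 + 2*(29/3 + (⅓)*(-11))) = (3*√25685)/(-13 + 2*(29/3 - 11/3)) = (3*√25685)/(-13 + 2*6) = (3*√25685)/(-13 + 12) = (3*√25685)/(-1) = (3*√25685)*(-1) = -3*√25685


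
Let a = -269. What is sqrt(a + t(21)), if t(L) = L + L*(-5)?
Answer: I*sqrt(353) ≈ 18.788*I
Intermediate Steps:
t(L) = -4*L (t(L) = L - 5*L = -4*L)
sqrt(a + t(21)) = sqrt(-269 - 4*21) = sqrt(-269 - 84) = sqrt(-353) = I*sqrt(353)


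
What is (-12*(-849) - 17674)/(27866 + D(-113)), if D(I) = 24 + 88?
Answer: -3743/13989 ≈ -0.26757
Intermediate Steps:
D(I) = 112
(-12*(-849) - 17674)/(27866 + D(-113)) = (-12*(-849) - 17674)/(27866 + 112) = (10188 - 17674)/27978 = -7486*1/27978 = -3743/13989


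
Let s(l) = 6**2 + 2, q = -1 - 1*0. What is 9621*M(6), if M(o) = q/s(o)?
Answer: -9621/38 ≈ -253.18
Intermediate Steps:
q = -1 (q = -1 + 0 = -1)
s(l) = 38 (s(l) = 36 + 2 = 38)
M(o) = -1/38
9621*M(6) = 9621*(-1/38) = -9621/38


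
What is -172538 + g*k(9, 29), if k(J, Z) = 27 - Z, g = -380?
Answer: -171778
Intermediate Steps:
-172538 + g*k(9, 29) = -172538 - 380*(27 - 1*29) = -172538 - 380*(27 - 29) = -172538 - 380*(-2) = -172538 + 760 = -171778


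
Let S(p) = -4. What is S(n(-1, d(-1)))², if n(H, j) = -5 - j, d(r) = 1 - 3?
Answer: 16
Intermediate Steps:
d(r) = -2
S(n(-1, d(-1)))² = (-4)² = 16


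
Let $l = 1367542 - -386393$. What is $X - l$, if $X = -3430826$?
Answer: $-5184761$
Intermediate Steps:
$l = 1753935$ ($l = 1367542 + 386393 = 1753935$)
$X - l = -3430826 - 1753935 = -5184761$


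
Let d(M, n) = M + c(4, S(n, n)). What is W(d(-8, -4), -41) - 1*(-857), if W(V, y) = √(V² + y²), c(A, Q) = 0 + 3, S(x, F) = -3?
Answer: 857 + √1706 ≈ 898.30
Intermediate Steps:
c(A, Q) = 3
d(M, n) = 3 + M (d(M, n) = M + 3 = 3 + M)
W(d(-8, -4), -41) - 1*(-857) = √((3 - 8)² + (-41)²) - 1*(-857) = √((-5)² + 1681) + 857 = √(25 + 1681) + 857 = √1706 + 857 = 857 + √1706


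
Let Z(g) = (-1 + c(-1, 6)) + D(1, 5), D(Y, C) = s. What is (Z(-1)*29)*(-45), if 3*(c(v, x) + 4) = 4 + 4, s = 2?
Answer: 435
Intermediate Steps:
D(Y, C) = 2
c(v, x) = -4/3 (c(v, x) = -4 + (4 + 4)/3 = -4 + (⅓)*8 = -4 + 8/3 = -4/3)
Z(g) = -⅓ (Z(g) = (-1 - 4/3) + 2 = -7/3 + 2 = -⅓)
(Z(-1)*29)*(-45) = -⅓*29*(-45) = -29/3*(-45) = 435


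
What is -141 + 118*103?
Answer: 12013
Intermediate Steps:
-141 + 118*103 = -141 + 12154 = 12013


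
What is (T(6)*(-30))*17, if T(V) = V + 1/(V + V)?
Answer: -6205/2 ≈ -3102.5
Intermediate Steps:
T(V) = V + 1/(2*V)
(T(6)*(-30))*17 = ((6 + (½)/6)*(-30))*17 = ((6 + (½)*(⅙))*(-30))*17 = ((6 + 1/12)*(-30))*17 = ((73/12)*(-30))*17 = -365/2*17 = -6205/2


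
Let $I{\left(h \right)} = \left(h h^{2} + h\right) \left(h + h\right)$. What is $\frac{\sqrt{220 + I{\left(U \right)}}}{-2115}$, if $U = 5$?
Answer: $- \frac{4 \sqrt{95}}{2115} \approx -0.018434$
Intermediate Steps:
$I{\left(h \right)} = 2 h \left(h + h^{3}\right)$ ($I{\left(h \right)} = \left(h^{3} + h\right) 2 h = \left(h + h^{3}\right) 2 h = 2 h \left(h + h^{3}\right)$)
$\frac{\sqrt{220 + I{\left(U \right)}}}{-2115} = \frac{\sqrt{220 + 2 \cdot 5^{2} \left(1 + 5^{2}\right)}}{-2115} = \sqrt{220 + 2 \cdot 25 \left(1 + 25\right)} \left(- \frac{1}{2115}\right) = \sqrt{220 + 2 \cdot 25 \cdot 26} \left(- \frac{1}{2115}\right) = \sqrt{220 + 1300} \left(- \frac{1}{2115}\right) = \sqrt{1520} \left(- \frac{1}{2115}\right) = 4 \sqrt{95} \left(- \frac{1}{2115}\right) = - \frac{4 \sqrt{95}}{2115}$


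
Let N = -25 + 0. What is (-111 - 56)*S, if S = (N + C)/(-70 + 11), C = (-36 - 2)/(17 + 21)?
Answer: -4342/59 ≈ -73.593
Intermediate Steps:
N = -25
C = -1 (C = -38/38 = -38*1/38 = -1)
S = 26/59 (S = (-25 - 1)/(-70 + 11) = -26/(-59) = -26*(-1/59) = 26/59 ≈ 0.44068)
(-111 - 56)*S = (-111 - 56)*(26/59) = -167*26/59 = -4342/59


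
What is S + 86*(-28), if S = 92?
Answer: -2316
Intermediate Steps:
S + 86*(-28) = 92 + 86*(-28) = 92 - 2408 = -2316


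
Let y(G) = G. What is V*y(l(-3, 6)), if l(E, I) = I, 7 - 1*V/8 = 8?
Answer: -48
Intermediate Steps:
V = -8 (V = 56 - 8*8 = 56 - 64 = -8)
V*y(l(-3, 6)) = -8*6 = -48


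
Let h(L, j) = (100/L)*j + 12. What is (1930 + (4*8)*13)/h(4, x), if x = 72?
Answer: 391/302 ≈ 1.2947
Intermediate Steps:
h(L, j) = 12 + 100*j/L (h(L, j) = 100*j/L + 12 = 12 + 100*j/L)
(1930 + (4*8)*13)/h(4, x) = (1930 + (4*8)*13)/(12 + 100*72/4) = (1930 + 32*13)/(12 + 100*72*(¼)) = (1930 + 416)/(12 + 1800) = 2346/1812 = 2346*(1/1812) = 391/302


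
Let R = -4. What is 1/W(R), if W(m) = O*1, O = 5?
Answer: ⅕ ≈ 0.20000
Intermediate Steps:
W(m) = 5 (W(m) = 5*1 = 5)
1/W(R) = 1/5 = ⅕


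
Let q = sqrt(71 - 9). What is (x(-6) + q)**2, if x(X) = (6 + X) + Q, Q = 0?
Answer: 62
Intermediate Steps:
q = sqrt(62) ≈ 7.8740
x(X) = 6 + X (x(X) = (6 + X) + 0 = 6 + X)
(x(-6) + q)**2 = ((6 - 6) + sqrt(62))**2 = (0 + sqrt(62))**2 = (sqrt(62))**2 = 62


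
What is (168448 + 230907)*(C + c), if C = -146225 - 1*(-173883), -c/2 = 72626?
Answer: -46961751870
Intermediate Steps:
c = -145252 (c = -2*72626 = -145252)
C = 27658 (C = -146225 + 173883 = 27658)
(168448 + 230907)*(C + c) = (168448 + 230907)*(27658 - 145252) = 399355*(-117594) = -46961751870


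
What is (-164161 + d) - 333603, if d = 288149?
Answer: -209615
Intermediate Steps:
(-164161 + d) - 333603 = (-164161 + 288149) - 333603 = 123988 - 333603 = -209615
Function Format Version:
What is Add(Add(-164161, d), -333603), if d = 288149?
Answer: -209615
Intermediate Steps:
Add(Add(-164161, d), -333603) = Add(Add(-164161, 288149), -333603) = Add(123988, -333603) = -209615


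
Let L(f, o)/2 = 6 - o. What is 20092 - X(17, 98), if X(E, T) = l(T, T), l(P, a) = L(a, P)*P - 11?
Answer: 38135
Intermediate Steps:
L(f, o) = 12 - 2*o (L(f, o) = 2*(6 - o) = 12 - 2*o)
l(P, a) = -11 + P*(12 - 2*P) (l(P, a) = (12 - 2*P)*P - 11 = P*(12 - 2*P) - 11 = -11 + P*(12 - 2*P))
X(E, T) = -11 - 2*T*(-6 + T)
20092 - X(17, 98) = 20092 - (-11 - 2*98*(-6 + 98)) = 20092 - (-11 - 2*98*92) = 20092 - (-11 - 18032) = 20092 - 1*(-18043) = 20092 + 18043 = 38135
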